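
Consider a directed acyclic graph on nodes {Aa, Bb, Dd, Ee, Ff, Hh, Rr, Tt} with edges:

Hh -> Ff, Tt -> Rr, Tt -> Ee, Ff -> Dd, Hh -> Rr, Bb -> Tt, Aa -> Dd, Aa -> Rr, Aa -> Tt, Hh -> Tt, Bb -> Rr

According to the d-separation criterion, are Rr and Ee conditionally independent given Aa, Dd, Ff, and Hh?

No

6 paths connect Rr and Ee; each must be blocked for d-separation to hold:
  1. Rr ← Aa → Tt → Ee — Aa:fork[blocks]; Tt:chain[open] ⇒ blocked
  2. Rr ← Aa → Dd ← Ff ← Hh → Tt → Ee — Aa:fork[blocks]; Dd:collider[open]; Ff:chain[blocks]; Hh:fork[blocks]; Tt:chain[open] ⇒ blocked
  3. Rr ← Tt → Ee — Tt:fork[open] ⇒ active
  4. Rr ← Hh → Tt → Ee — Hh:fork[blocks]; Tt:chain[open] ⇒ blocked
  5. Rr ← Hh → Ff → Dd ← Aa → Tt → Ee — Hh:fork[blocks]; Ff:chain[blocks]; Dd:collider[open]; Aa:fork[blocks]; Tt:chain[open] ⇒ blocked
  6. Rr ← Bb → Tt → Ee — Bb:fork[open]; Tt:chain[open] ⇒ active
Since the path Rr ← Tt → Ee is active, Rr and Ee are not d-separated given {Aa, Dd, Ff, Hh}.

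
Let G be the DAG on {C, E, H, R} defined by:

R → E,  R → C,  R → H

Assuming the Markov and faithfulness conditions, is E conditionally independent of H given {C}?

No — E and H are not d-separated given {C}.

The only undirected path from E to H is:
  1. E ← R → H — R:fork[open] ⇒ active
At least one path is unblocked, so d-separation fails.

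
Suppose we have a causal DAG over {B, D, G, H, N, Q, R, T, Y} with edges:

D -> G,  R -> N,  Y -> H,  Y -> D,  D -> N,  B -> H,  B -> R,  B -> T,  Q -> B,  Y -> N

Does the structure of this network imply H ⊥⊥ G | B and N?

No — H and G are not d-separated given {B, N}.

4 paths connect H and G; each must be blocked for d-separation to hold:
Path 1: H ← Y → N ← D → G
  Y is a fork and Y is not conditioned on; N is a collider and N is conditioned on, which opens it; D is a fork and D is not conditioned on — no node blocks this path, so it is active.
Path 2: H ← Y → D → G
  Y is a fork and Y is not conditioned on; D is a chain and D is not conditioned on — no node blocks this path, so it is active.
Path 3: H ← B → R → N ← D → G
  B is a fork here and B is conditioned on, so the path is blocked at B.
Path 4: H ← B → R → N ← Y → D → G
  B is a fork here and B is conditioned on, so the path is blocked at B.
At least one path is unblocked, so d-separation fails.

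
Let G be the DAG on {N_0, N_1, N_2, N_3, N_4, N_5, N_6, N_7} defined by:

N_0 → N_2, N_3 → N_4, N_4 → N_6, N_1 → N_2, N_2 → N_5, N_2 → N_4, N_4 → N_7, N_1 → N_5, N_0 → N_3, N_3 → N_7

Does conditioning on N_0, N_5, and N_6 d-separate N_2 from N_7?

No

4 paths connect N_2 and N_7; each must be blocked for d-separation to hold:
  1. N_2 → N_4 ← N_3 → N_7 — N_4:collider[open]; N_3:fork[open] ⇒ active
  2. N_2 → N_4 → N_7 — N_4:chain[open] ⇒ active
  3. N_2 ← N_0 → N_3 → N_4 → N_7 — N_0:fork[blocks]; N_3:chain[open]; N_4:chain[open] ⇒ blocked
  4. N_2 ← N_0 → N_3 → N_7 — N_0:fork[blocks]; N_3:chain[open] ⇒ blocked
Because an active path exists, N_2 and N_7 are not d-separated.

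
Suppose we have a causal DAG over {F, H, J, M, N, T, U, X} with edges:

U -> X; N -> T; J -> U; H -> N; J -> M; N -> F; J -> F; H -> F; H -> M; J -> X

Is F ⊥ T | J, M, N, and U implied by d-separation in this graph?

Yes

We examine all 3 paths between F and T:
Path 1: F ← N → T
  N is a fork here and N is conditioned on, so the path is blocked at N.
Path 2: F ← J → M ← H → N → T
  J is a fork here and J is conditioned on, so the path is blocked at J.
Path 3: F ← H → N → T
  N is a chain here and N is conditioned on, so the path is blocked at N.
Since every path is blocked, d-separation holds.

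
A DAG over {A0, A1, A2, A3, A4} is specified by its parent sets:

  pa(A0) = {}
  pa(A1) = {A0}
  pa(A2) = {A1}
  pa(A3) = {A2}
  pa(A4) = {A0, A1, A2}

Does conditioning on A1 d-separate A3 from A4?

No

3 paths connect A3 and A4; each must be blocked for d-separation to hold:
Path 1: A3 ← A2 ← A1 → A4
  A1 is a fork here and A1 is conditioned on, so the path is blocked at A1.
Path 2: A3 ← A2 ← A1 ← A0 → A4
  A1 is a chain here and A1 is conditioned on, so the path is blocked at A1.
Path 3: A3 ← A2 → A4
  A2 is a fork and A2 is not conditioned on — no node blocks this path, so it is active.
Since the path A3 ← A2 → A4 is active, A3 and A4 are not d-separated given {A1}.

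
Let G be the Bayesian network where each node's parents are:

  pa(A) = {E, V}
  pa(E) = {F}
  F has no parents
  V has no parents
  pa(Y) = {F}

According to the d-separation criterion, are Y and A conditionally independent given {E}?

There is one path between Y and A:
Path 1: Y ← F → E → A
  E is a chain here and E is conditioned on, so the path is blocked at E.
Every path is blocked, so Y and A are d-separated given {E}.

Yes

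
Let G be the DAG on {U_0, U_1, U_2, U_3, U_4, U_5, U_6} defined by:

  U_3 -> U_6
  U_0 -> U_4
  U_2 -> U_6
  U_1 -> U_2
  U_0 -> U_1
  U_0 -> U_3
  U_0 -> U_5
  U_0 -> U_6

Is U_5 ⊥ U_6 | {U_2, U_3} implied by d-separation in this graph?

We examine all 3 paths between U_5 and U_6:
Path 1: U_5 ← U_0 → U_6
  U_0 is a fork and U_0 is not conditioned on — no node blocks this path, so it is active.
Path 2: U_5 ← U_0 → U_1 → U_2 → U_6
  U_2 is a chain here and U_2 is conditioned on, so the path is blocked at U_2.
Path 3: U_5 ← U_0 → U_3 → U_6
  U_3 is a chain here and U_3 is conditioned on, so the path is blocked at U_3.
At least one path is unblocked, so d-separation fails.

No — U_5 and U_6 are not d-separated given {U_2, U_3}.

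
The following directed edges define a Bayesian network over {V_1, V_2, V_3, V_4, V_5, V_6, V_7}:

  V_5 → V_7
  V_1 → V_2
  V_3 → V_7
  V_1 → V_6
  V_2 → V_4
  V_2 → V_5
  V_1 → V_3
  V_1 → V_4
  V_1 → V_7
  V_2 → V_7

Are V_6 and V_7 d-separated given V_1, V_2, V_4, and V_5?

Yes

6 paths connect V_6 and V_7; each must be blocked for d-separation to hold:
Path 1: V_6 ← V_1 → V_3 → V_7
  V_1 is a fork here and V_1 is conditioned on, so the path is blocked at V_1.
Path 2: V_6 ← V_1 → V_7
  V_1 is a fork here and V_1 is conditioned on, so the path is blocked at V_1.
Path 3: V_6 ← V_1 → V_4 ← V_2 → V_7
  V_1 is a fork here and V_1 is conditioned on, so the path is blocked at V_1.
Path 4: V_6 ← V_1 → V_4 ← V_2 → V_5 → V_7
  V_1 is a fork here and V_1 is conditioned on, so the path is blocked at V_1.
Path 5: V_6 ← V_1 → V_2 → V_7
  V_1 is a fork here and V_1 is conditioned on, so the path is blocked at V_1.
Path 6: V_6 ← V_1 → V_2 → V_5 → V_7
  V_1 is a fork here and V_1 is conditioned on, so the path is blocked at V_1.
All paths are blocked; V_6 ⊥ V_7 | {V_1, V_2, V_4, V_5} holds.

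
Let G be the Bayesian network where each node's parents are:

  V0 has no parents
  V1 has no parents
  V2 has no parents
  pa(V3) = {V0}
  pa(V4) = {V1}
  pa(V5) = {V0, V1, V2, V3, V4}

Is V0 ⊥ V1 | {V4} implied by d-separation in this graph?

We examine all 4 paths between V0 and V1:
Path 1: V0 → V5 ← V4 ← V1
  V5 is a collider here and neither V5 nor any of its descendants is conditioned on, so the collider stays closed — the path is blocked at V5.
Path 2: V0 → V5 ← V1
  V5 is a collider here and neither V5 nor any of its descendants is conditioned on, so the collider stays closed — the path is blocked at V5.
Path 3: V0 → V3 → V5 ← V4 ← V1
  V5 is a collider here and neither V5 nor any of its descendants is conditioned on, so the collider stays closed — the path is blocked at V5.
Path 4: V0 → V3 → V5 ← V1
  V5 is a collider here and neither V5 nor any of its descendants is conditioned on, so the collider stays closed — the path is blocked at V5.
Every path is blocked, so V0 and V1 are d-separated given {V4}.

Yes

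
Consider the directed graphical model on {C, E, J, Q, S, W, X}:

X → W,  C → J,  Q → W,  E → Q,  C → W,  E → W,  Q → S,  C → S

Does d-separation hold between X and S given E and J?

Yes — X and S are d-separated given {E, J}.

We examine all 3 paths between X and S:
  1. X → W ← C → S — W:collider[blocks]; C:fork[open] ⇒ blocked
  2. X → W ← Q → S — W:collider[blocks]; Q:fork[open] ⇒ blocked
  3. X → W ← E → Q → S — W:collider[blocks]; E:fork[blocks]; Q:chain[open] ⇒ blocked
All paths are blocked; X ⊥ S | {E, J} holds.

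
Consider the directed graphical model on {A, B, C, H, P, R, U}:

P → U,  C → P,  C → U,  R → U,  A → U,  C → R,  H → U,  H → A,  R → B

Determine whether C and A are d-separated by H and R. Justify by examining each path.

Yes

6 paths connect C and A; each must be blocked for d-separation to hold:
Path 1: C → P → U ← A
  U is a collider here and neither U nor any of its descendants is conditioned on, so the collider stays closed — the path is blocked at U.
Path 2: C → P → U ← H → A
  U is a collider here and neither U nor any of its descendants is conditioned on, so the collider stays closed — the path is blocked at U.
Path 3: C → R → U ← A
  R is a chain here and R is conditioned on, so the path is blocked at R.
Path 4: C → R → U ← H → A
  R is a chain here and R is conditioned on, so the path is blocked at R.
Path 5: C → U ← A
  U is a collider here and neither U nor any of its descendants is conditioned on, so the collider stays closed — the path is blocked at U.
Path 6: C → U ← H → A
  U is a collider here and neither U nor any of its descendants is conditioned on, so the collider stays closed — the path is blocked at U.
Every path is blocked, so C and A are d-separated given {H, R}.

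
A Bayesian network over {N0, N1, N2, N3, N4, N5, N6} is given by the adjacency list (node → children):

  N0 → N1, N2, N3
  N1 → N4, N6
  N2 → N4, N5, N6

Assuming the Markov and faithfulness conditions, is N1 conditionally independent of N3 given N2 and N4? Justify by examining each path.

No

We examine all 3 paths between N1 and N3:
  1. N1 ← N0 → N3 — N0:fork[open] ⇒ active
  2. N1 → N4 ← N2 ← N0 → N3 — N4:collider[open]; N2:chain[blocks]; N0:fork[open] ⇒ blocked
  3. N1 → N6 ← N2 ← N0 → N3 — N6:collider[blocks]; N2:chain[blocks]; N0:fork[open] ⇒ blocked
Since the path N1 ← N0 → N3 is active, N1 and N3 are not d-separated given {N2, N4}.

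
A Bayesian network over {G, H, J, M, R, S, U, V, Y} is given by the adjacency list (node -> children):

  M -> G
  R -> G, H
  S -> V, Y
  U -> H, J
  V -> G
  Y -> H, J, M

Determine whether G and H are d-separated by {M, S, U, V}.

No — G and H are not d-separated given {M, S, U, V}.

Enumerating the 5 paths from G to H and testing each for blocking by {M, S, U, V}:
  1. G ← V ← S → Y → H — V:chain[blocks]; S:fork[blocks]; Y:chain[open] ⇒ blocked
  2. G ← V ← S → Y → J ← U → H — V:chain[blocks]; S:fork[blocks]; Y:chain[open]; J:collider[blocks]; U:fork[blocks] ⇒ blocked
  3. G ← R → H — R:fork[open] ⇒ active
  4. G ← M ← Y → H — M:chain[blocks]; Y:fork[open] ⇒ blocked
  5. G ← M ← Y → J ← U → H — M:chain[blocks]; Y:fork[open]; J:collider[blocks]; U:fork[blocks] ⇒ blocked
Since the path G ← R → H is active, G and H are not d-separated given {M, S, U, V}.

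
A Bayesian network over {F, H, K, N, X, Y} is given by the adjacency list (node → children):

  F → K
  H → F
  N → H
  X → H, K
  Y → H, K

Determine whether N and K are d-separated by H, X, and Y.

Yes

Enumerating the 3 paths from N to K and testing each for blocking by {H, X, Y}:
Path 1: N → H ← Y → K
  Y is a fork here and Y is conditioned on, so the path is blocked at Y.
Path 2: N → H → F → K
  H is a chain here and H is conditioned on, so the path is blocked at H.
Path 3: N → H ← X → K
  X is a fork here and X is conditioned on, so the path is blocked at X.
Since every path is blocked, d-separation holds.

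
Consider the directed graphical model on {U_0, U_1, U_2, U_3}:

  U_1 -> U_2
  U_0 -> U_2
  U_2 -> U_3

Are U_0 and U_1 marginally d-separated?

Yes

The only undirected path from U_0 to U_1 is:
  1. U_0 → U_2 ← U_1 — U_2:collider[blocks] ⇒ blocked
Every path is blocked, so U_0 and U_1 are d-separated given ∅.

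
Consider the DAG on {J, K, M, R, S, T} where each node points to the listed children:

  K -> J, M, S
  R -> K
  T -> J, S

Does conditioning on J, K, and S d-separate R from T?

Yes

There are 2 undirected paths between R and T; checking each against the conditioning set {J, K, S}:
  1. R → K → S ← T — K:chain[blocks]; S:collider[open] ⇒ blocked
  2. R → K → J ← T — K:chain[blocks]; J:collider[open] ⇒ blocked
All paths are blocked; R ⊥ T | {J, K, S} holds.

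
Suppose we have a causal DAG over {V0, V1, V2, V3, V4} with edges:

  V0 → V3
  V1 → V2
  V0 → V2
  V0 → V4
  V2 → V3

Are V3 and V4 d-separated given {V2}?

No

We examine all 2 paths between V3 and V4:
  1. V3 ← V0 → V4 — V0:fork[open] ⇒ active
  2. V3 ← V2 ← V0 → V4 — V2:chain[blocks]; V0:fork[open] ⇒ blocked
Because an active path exists, V3 and V4 are not d-separated.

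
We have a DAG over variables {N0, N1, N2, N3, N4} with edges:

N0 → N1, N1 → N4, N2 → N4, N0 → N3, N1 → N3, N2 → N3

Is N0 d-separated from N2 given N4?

There are 4 undirected paths between N0 and N2; checking each against the conditioning set {N4}:
Path 1: N0 → N3 ← N1 → N4 ← N2
  N3 is a collider here and neither N3 nor any of its descendants is conditioned on, so the collider stays closed — the path is blocked at N3.
Path 2: N0 → N3 ← N2
  N3 is a collider here and neither N3 nor any of its descendants is conditioned on, so the collider stays closed — the path is blocked at N3.
Path 3: N0 → N1 → N3 ← N2
  N3 is a collider here and neither N3 nor any of its descendants is conditioned on, so the collider stays closed — the path is blocked at N3.
Path 4: N0 → N1 → N4 ← N2
  N1 is a chain and N1 is not conditioned on; N4 is a collider and N4 is conditioned on, which opens it — no node blocks this path, so it is active.
At least one path is unblocked, so d-separation fails.

No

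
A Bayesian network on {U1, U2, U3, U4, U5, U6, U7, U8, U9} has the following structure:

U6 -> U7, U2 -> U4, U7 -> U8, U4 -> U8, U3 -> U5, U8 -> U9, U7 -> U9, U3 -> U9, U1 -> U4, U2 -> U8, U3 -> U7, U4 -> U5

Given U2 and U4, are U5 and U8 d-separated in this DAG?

No

6 paths connect U5 and U8; each must be blocked for d-separation to hold:
  1. U5 ← U3 → U7 → U8 — U3:fork[open]; U7:chain[open] ⇒ active
  2. U5 ← U3 → U7 → U9 ← U8 — U3:fork[open]; U7:chain[open]; U9:collider[blocks] ⇒ blocked
  3. U5 ← U3 → U9 ← U8 — U3:fork[open]; U9:collider[blocks] ⇒ blocked
  4. U5 ← U3 → U9 ← U7 → U8 — U3:fork[open]; U9:collider[blocks]; U7:fork[open] ⇒ blocked
  5. U5 ← U4 ← U2 → U8 — U4:chain[blocks]; U2:fork[blocks] ⇒ blocked
  6. U5 ← U4 → U8 — U4:fork[blocks] ⇒ blocked
Since the path U5 ← U3 → U7 → U8 is active, U5 and U8 are not d-separated given {U2, U4}.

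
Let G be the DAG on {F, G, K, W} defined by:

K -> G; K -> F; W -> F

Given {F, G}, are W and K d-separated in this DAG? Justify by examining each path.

There is one path between W and K:
  1. W → F ← K — F:collider[open] ⇒ active
Because an active path exists, W and K are not d-separated.

No — W and K are not d-separated given {F, G}.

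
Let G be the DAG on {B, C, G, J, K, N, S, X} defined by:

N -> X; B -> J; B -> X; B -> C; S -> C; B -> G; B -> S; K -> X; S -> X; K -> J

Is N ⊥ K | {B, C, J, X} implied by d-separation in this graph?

4 paths connect N and K; each must be blocked for d-separation to hold:
  1. N → X ← B → J ← K — X:collider[open]; B:fork[blocks]; J:collider[open] ⇒ blocked
  2. N → X ← S ← B → J ← K — X:collider[open]; S:chain[open]; B:fork[blocks]; J:collider[open] ⇒ blocked
  3. N → X ← S → C ← B → J ← K — X:collider[open]; S:fork[open]; C:collider[open]; B:fork[blocks]; J:collider[open] ⇒ blocked
  4. N → X ← K — X:collider[open] ⇒ active
Because an active path exists, N and K are not d-separated.

No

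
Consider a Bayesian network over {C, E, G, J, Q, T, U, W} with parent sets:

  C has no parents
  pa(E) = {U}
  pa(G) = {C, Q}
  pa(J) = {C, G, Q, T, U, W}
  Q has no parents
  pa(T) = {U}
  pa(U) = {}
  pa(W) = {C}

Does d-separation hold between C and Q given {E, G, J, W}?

We examine all 6 paths between C and Q:
Path 1: C → G ← Q
  G is a collider and G is conditioned on, which opens it — no node blocks this path, so it is active.
Path 2: C → G → J ← Q
  G is a chain here and G is conditioned on, so the path is blocked at G.
Path 3: C → W → J ← G ← Q
  W is a chain here and W is conditioned on, so the path is blocked at W.
Path 4: C → W → J ← Q
  W is a chain here and W is conditioned on, so the path is blocked at W.
Path 5: C → J ← G ← Q
  G is a chain here and G is conditioned on, so the path is blocked at G.
Path 6: C → J ← Q
  J is a collider and J is conditioned on, which opens it — no node blocks this path, so it is active.
At least one path is unblocked, so d-separation fails.

No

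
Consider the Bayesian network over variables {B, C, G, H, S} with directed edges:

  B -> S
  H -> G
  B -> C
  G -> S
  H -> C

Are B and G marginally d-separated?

We examine all 2 paths between B and G:
Path 1: B → S ← G
  S is a collider here and neither S nor any of its descendants is conditioned on, so the collider stays closed — the path is blocked at S.
Path 2: B → C ← H → G
  C is a collider here and neither C nor any of its descendants is conditioned on, so the collider stays closed — the path is blocked at C.
Since every path is blocked, d-separation holds.

Yes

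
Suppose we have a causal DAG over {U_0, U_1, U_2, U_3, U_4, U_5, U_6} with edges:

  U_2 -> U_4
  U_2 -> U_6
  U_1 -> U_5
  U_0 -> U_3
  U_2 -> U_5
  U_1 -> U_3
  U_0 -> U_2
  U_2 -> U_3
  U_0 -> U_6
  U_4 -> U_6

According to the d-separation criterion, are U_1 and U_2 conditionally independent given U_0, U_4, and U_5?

5 paths connect U_1 and U_2; each must be blocked for d-separation to hold:
Path 1: U_1 → U_5 ← U_2
  U_5 is a collider and U_5 is conditioned on, which opens it — no node blocks this path, so it is active.
Path 2: U_1 → U_3 ← U_2
  U_3 is a collider here and neither U_3 nor any of its descendants is conditioned on, so the collider stays closed — the path is blocked at U_3.
Path 3: U_1 → U_3 ← U_0 → U_2
  U_3 is a collider here and neither U_3 nor any of its descendants is conditioned on, so the collider stays closed — the path is blocked at U_3.
Path 4: U_1 → U_3 ← U_0 → U_6 ← U_2
  U_3 is a collider here and neither U_3 nor any of its descendants is conditioned on, so the collider stays closed — the path is blocked at U_3.
Path 5: U_1 → U_3 ← U_0 → U_6 ← U_4 ← U_2
  U_3 is a collider here and neither U_3 nor any of its descendants is conditioned on, so the collider stays closed — the path is blocked at U_3.
Since the path U_1 → U_5 ← U_2 is active, U_1 and U_2 are not d-separated given {U_0, U_4, U_5}.

No — U_1 and U_2 are not d-separated given {U_0, U_4, U_5}.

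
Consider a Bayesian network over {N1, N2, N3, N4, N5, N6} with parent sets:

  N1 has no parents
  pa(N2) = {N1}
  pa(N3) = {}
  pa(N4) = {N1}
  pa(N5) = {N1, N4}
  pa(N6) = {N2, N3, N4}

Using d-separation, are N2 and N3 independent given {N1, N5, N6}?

We examine all 3 paths between N2 and N3:
  1. N2 → N6 ← N3 — N6:collider[open] ⇒ active
  2. N2 ← N1 → N4 → N6 ← N3 — N1:fork[blocks]; N4:chain[open]; N6:collider[open] ⇒ blocked
  3. N2 ← N1 → N5 ← N4 → N6 ← N3 — N1:fork[blocks]; N5:collider[open]; N4:fork[open]; N6:collider[open] ⇒ blocked
Since the path N2 → N6 ← N3 is active, N2 and N3 are not d-separated given {N1, N5, N6}.

No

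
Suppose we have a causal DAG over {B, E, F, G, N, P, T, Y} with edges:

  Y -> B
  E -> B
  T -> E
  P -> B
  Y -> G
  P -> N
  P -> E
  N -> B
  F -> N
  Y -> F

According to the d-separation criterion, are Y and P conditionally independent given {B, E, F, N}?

No

6 paths connect Y and P; each must be blocked for d-separation to hold:
Path 1: Y → B ← E ← P
  E is a chain here and E is conditioned on, so the path is blocked at E.
Path 2: Y → B ← P
  B is a collider and B is conditioned on, which opens it — no node blocks this path, so it is active.
Path 3: Y → B ← N ← P
  N is a chain here and N is conditioned on, so the path is blocked at N.
Path 4: Y → F → N → B ← E ← P
  F is a chain here and F is conditioned on, so the path is blocked at F.
Path 5: Y → F → N → B ← P
  F is a chain here and F is conditioned on, so the path is blocked at F.
Path 6: Y → F → N ← P
  F is a chain here and F is conditioned on, so the path is blocked at F.
Since the path Y → B ← P is active, Y and P are not d-separated given {B, E, F, N}.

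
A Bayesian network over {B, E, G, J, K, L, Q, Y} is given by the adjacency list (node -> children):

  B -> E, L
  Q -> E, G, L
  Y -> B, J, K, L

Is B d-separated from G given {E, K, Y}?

There are 3 undirected paths between B and G; checking each against the conditioning set {E, K, Y}:
Path 1: B → E ← Q → G
  E is a collider and E is conditioned on, which opens it; Q is a fork and Q is not conditioned on — no node blocks this path, so it is active.
Path 2: B → L ← Q → G
  L is a collider here and neither L nor any of its descendants is conditioned on, so the collider stays closed — the path is blocked at L.
Path 3: B ← Y → L ← Q → G
  Y is a fork here and Y is conditioned on, so the path is blocked at Y.
Because an active path exists, B and G are not d-separated.

No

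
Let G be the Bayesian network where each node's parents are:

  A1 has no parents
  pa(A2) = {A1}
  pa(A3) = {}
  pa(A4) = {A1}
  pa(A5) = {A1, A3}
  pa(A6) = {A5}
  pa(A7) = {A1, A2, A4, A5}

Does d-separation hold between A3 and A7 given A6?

No — A3 and A7 are not d-separated given {A6}.

4 paths connect A3 and A7; each must be blocked for d-separation to hold:
Path 1: A3 → A5 → A7
  A5 is a chain and A5 is not conditioned on — no node blocks this path, so it is active.
Path 2: A3 → A5 ← A1 → A7
  A5 is a collider and its descendant A6 is conditioned on, which opens it; A1 is a fork and A1 is not conditioned on — no node blocks this path, so it is active.
Path 3: A3 → A5 ← A1 → A2 → A7
  A5 is a collider and its descendant A6 is conditioned on, which opens it; A1 is a fork and A1 is not conditioned on; A2 is a chain and A2 is not conditioned on — no node blocks this path, so it is active.
Path 4: A3 → A5 ← A1 → A4 → A7
  A5 is a collider and its descendant A6 is conditioned on, which opens it; A1 is a fork and A1 is not conditioned on; A4 is a chain and A4 is not conditioned on — no node blocks this path, so it is active.
Because an active path exists, A3 and A7 are not d-separated.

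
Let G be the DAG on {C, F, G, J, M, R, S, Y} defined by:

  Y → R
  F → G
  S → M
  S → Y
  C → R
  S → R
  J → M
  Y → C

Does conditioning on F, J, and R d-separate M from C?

Enumerating the 4 paths from M to C and testing each for blocking by {F, J, R}:
Path 1: M ← S → Y → R ← C
  S is a fork and S is not conditioned on; Y is a chain and Y is not conditioned on; R is a collider and R is conditioned on, which opens it — no node blocks this path, so it is active.
Path 2: M ← S → Y → C
  S is a fork and S is not conditioned on; Y is a chain and Y is not conditioned on — no node blocks this path, so it is active.
Path 3: M ← S → R ← Y → C
  S is a fork and S is not conditioned on; R is a collider and R is conditioned on, which opens it; Y is a fork and Y is not conditioned on — no node blocks this path, so it is active.
Path 4: M ← S → R ← C
  S is a fork and S is not conditioned on; R is a collider and R is conditioned on, which opens it — no node blocks this path, so it is active.
At least one path is unblocked, so d-separation fails.

No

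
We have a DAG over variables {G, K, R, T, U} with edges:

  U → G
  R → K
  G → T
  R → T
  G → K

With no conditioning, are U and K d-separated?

We examine all 2 paths between U and K:
Path 1: U → G → T ← R → K
  T is a collider here and neither T nor any of its descendants is conditioned on, so the collider stays closed — the path is blocked at T.
Path 2: U → G → K
  G is a chain and G is not conditioned on — no node blocks this path, so it is active.
Because an active path exists, U and K are not d-separated.

No — U and K are not d-separated given ∅.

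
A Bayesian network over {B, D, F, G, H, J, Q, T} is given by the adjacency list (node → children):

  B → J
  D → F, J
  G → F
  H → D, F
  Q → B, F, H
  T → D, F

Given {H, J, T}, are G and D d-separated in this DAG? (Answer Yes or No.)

Yes

Enumerating the 6 paths from G to D and testing each for blocking by {H, J, T}:
Path 1: G → F ← T → D
  F is a collider here and neither F nor any of its descendants is conditioned on, so the collider stays closed — the path is blocked at F.
Path 2: G → F ← H ← Q → B → J ← D
  F is a collider here and neither F nor any of its descendants is conditioned on, so the collider stays closed — the path is blocked at F.
Path 3: G → F ← H → D
  F is a collider here and neither F nor any of its descendants is conditioned on, so the collider stays closed — the path is blocked at F.
Path 4: G → F ← Q → H → D
  F is a collider here and neither F nor any of its descendants is conditioned on, so the collider stays closed — the path is blocked at F.
Path 5: G → F ← Q → B → J ← D
  F is a collider here and neither F nor any of its descendants is conditioned on, so the collider stays closed — the path is blocked at F.
Path 6: G → F ← D
  F is a collider here and neither F nor any of its descendants is conditioned on, so the collider stays closed — the path is blocked at F.
Since every path is blocked, d-separation holds.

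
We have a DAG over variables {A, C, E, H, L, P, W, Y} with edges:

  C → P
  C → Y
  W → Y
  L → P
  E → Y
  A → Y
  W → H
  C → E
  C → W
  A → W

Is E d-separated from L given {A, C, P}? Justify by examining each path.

Yes

We examine all 4 paths between E and L:
Path 1: E → Y ← A → W ← C → P ← L
  Y is a collider here and neither Y nor any of its descendants is conditioned on, so the collider stays closed — the path is blocked at Y.
Path 2: E → Y ← W ← C → P ← L
  Y is a collider here and neither Y nor any of its descendants is conditioned on, so the collider stays closed — the path is blocked at Y.
Path 3: E → Y ← C → P ← L
  Y is a collider here and neither Y nor any of its descendants is conditioned on, so the collider stays closed — the path is blocked at Y.
Path 4: E ← C → P ← L
  C is a fork here and C is conditioned on, so the path is blocked at C.
Since every path is blocked, d-separation holds.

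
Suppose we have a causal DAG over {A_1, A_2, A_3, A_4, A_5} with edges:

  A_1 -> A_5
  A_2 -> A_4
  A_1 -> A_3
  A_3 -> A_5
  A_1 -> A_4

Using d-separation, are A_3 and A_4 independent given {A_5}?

Enumerating the 2 paths from A_3 to A_4 and testing each for blocking by {A_5}:
  1. A_3 ← A_1 → A_4 — A_1:fork[open] ⇒ active
  2. A_3 → A_5 ← A_1 → A_4 — A_5:collider[open]; A_1:fork[open] ⇒ active
At least one path is unblocked, so d-separation fails.

No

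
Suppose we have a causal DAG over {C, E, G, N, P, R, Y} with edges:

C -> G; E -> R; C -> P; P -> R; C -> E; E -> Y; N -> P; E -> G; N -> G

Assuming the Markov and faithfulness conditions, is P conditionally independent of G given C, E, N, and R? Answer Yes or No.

We examine all 5 paths between P and G:
Path 1: P ← N → G
  N is a fork here and N is conditioned on, so the path is blocked at N.
Path 2: P → R ← E → G
  E is a fork here and E is conditioned on, so the path is blocked at E.
Path 3: P → R ← E ← C → G
  E is a chain here and E is conditioned on, so the path is blocked at E.
Path 4: P ← C → G
  C is a fork here and C is conditioned on, so the path is blocked at C.
Path 5: P ← C → E → G
  C is a fork here and C is conditioned on, so the path is blocked at C.
Every path is blocked, so P and G are d-separated given {C, E, N, R}.

Yes — P and G are d-separated given {C, E, N, R}.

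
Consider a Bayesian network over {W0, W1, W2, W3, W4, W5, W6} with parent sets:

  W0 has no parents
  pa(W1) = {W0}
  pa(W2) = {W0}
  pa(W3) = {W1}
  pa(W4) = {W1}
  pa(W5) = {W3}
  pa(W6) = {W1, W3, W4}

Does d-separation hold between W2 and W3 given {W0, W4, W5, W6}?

Yes — W2 and W3 are d-separated given {W0, W4, W5, W6}.

We examine all 3 paths between W2 and W3:
Path 1: W2 ← W0 → W1 → W6 ← W3
  W0 is a fork here and W0 is conditioned on, so the path is blocked at W0.
Path 2: W2 ← W0 → W1 → W4 → W6 ← W3
  W0 is a fork here and W0 is conditioned on, so the path is blocked at W0.
Path 3: W2 ← W0 → W1 → W3
  W0 is a fork here and W0 is conditioned on, so the path is blocked at W0.
Every path is blocked, so W2 and W3 are d-separated given {W0, W4, W5, W6}.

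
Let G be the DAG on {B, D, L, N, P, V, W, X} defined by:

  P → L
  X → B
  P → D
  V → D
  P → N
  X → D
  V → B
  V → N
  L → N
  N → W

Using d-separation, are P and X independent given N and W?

Enumerating the 6 paths from P to X and testing each for blocking by {N, W}:
Path 1: P → L → N ← V → B ← X
  B is a collider here and neither B nor any of its descendants is conditioned on, so the collider stays closed — the path is blocked at B.
Path 2: P → L → N ← V → D ← X
  D is a collider here and neither D nor any of its descendants is conditioned on, so the collider stays closed — the path is blocked at D.
Path 3: P → D ← X
  D is a collider here and neither D nor any of its descendants is conditioned on, so the collider stays closed — the path is blocked at D.
Path 4: P → D ← V → B ← X
  D is a collider here and neither D nor any of its descendants is conditioned on, so the collider stays closed — the path is blocked at D.
Path 5: P → N ← V → B ← X
  B is a collider here and neither B nor any of its descendants is conditioned on, so the collider stays closed — the path is blocked at B.
Path 6: P → N ← V → D ← X
  D is a collider here and neither D nor any of its descendants is conditioned on, so the collider stays closed — the path is blocked at D.
Every path is blocked, so P and X are d-separated given {N, W}.

Yes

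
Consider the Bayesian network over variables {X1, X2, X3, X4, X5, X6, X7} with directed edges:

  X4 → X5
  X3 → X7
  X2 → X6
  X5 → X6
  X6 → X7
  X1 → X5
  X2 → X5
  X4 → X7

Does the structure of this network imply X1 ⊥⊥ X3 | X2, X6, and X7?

No

There are 3 undirected paths between X1 and X3; checking each against the conditioning set {X2, X6, X7}:
  1. X1 → X5 ← X2 → X6 → X7 ← X3 — X5:collider[open]; X2:fork[blocks]; X6:chain[blocks]; X7:collider[open] ⇒ blocked
  2. X1 → X5 → X6 → X7 ← X3 — X5:chain[open]; X6:chain[blocks]; X7:collider[open] ⇒ blocked
  3. X1 → X5 ← X4 → X7 ← X3 — X5:collider[open]; X4:fork[open]; X7:collider[open] ⇒ active
Because an active path exists, X1 and X3 are not d-separated.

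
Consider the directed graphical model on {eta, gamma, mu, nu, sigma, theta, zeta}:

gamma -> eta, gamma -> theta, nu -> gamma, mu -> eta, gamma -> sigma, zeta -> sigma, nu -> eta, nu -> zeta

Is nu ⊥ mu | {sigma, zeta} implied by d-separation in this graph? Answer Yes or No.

Yes

We examine all 3 paths between nu and mu:
  1. nu → eta ← mu — eta:collider[blocks] ⇒ blocked
  2. nu → gamma → eta ← mu — gamma:chain[open]; eta:collider[blocks] ⇒ blocked
  3. nu → zeta → sigma ← gamma → eta ← mu — zeta:chain[blocks]; sigma:collider[open]; gamma:fork[open]; eta:collider[blocks] ⇒ blocked
All paths are blocked; nu ⊥ mu | {sigma, zeta} holds.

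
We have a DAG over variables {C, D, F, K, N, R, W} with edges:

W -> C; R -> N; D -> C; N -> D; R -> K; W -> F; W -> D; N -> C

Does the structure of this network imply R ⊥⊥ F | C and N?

4 paths connect R and F; each must be blocked for d-separation to hold:
  1. R → N → D → C ← W → F — N:chain[blocks]; D:chain[open]; C:collider[open]; W:fork[open] ⇒ blocked
  2. R → N → D ← W → F — N:chain[blocks]; D:collider[open]; W:fork[open] ⇒ blocked
  3. R → N → C ← D ← W → F — N:chain[blocks]; C:collider[open]; D:chain[open]; W:fork[open] ⇒ blocked
  4. R → N → C ← W → F — N:chain[blocks]; C:collider[open]; W:fork[open] ⇒ blocked
All paths are blocked; R ⊥ F | {C, N} holds.

Yes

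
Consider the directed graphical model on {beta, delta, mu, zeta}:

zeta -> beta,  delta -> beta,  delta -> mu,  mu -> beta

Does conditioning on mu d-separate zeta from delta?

2 paths connect zeta and delta; each must be blocked for d-separation to hold:
Path 1: zeta → beta ← delta
  beta is a collider here and neither beta nor any of its descendants is conditioned on, so the collider stays closed — the path is blocked at beta.
Path 2: zeta → beta ← mu ← delta
  beta is a collider here and neither beta nor any of its descendants is conditioned on, so the collider stays closed — the path is blocked at beta.
Since every path is blocked, d-separation holds.

Yes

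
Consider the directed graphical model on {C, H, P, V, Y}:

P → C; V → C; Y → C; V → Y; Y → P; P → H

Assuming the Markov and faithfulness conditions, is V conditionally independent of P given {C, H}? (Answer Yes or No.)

4 paths connect V and P; each must be blocked for d-separation to hold:
Path 1: V → Y → P
  Y is a chain and Y is not conditioned on — no node blocks this path, so it is active.
Path 2: V → Y → C ← P
  Y is a chain and Y is not conditioned on; C is a collider and C is conditioned on, which opens it — no node blocks this path, so it is active.
Path 3: V → C ← P
  C is a collider and C is conditioned on, which opens it — no node blocks this path, so it is active.
Path 4: V → C ← Y → P
  C is a collider and C is conditioned on, which opens it; Y is a fork and Y is not conditioned on — no node blocks this path, so it is active.
Because an active path exists, V and P are not d-separated.

No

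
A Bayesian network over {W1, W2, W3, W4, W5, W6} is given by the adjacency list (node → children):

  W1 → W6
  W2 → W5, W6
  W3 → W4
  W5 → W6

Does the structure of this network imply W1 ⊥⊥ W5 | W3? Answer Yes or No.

Yes

2 paths connect W1 and W5; each must be blocked for d-separation to hold:
  1. W1 → W6 ← W5 — W6:collider[blocks] ⇒ blocked
  2. W1 → W6 ← W2 → W5 — W6:collider[blocks]; W2:fork[open] ⇒ blocked
Since every path is blocked, d-separation holds.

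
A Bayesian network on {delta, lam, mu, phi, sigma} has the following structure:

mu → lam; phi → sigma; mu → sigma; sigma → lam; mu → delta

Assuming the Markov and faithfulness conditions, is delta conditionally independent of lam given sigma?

No — delta and lam are not d-separated given {sigma}.

We examine all 2 paths between delta and lam:
Path 1: delta ← mu → sigma → lam
  sigma is a chain here and sigma is conditioned on, so the path is blocked at sigma.
Path 2: delta ← mu → lam
  mu is a fork and mu is not conditioned on — no node blocks this path, so it is active.
At least one path is unblocked, so d-separation fails.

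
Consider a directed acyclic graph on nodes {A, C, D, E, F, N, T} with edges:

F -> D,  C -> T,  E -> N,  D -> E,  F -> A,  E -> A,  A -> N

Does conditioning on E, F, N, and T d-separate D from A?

Yes

There are 3 undirected paths between D and A; checking each against the conditioning set {E, F, N, T}:
Path 1: D ← F → A
  F is a fork here and F is conditioned on, so the path is blocked at F.
Path 2: D → E → A
  E is a chain here and E is conditioned on, so the path is blocked at E.
Path 3: D → E → N ← A
  E is a chain here and E is conditioned on, so the path is blocked at E.
Since every path is blocked, d-separation holds.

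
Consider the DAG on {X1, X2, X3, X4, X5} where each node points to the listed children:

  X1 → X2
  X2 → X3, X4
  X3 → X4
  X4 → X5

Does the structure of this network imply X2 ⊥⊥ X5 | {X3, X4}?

Yes

We examine all 2 paths between X2 and X5:
Path 1: X2 → X3 → X4 → X5
  X3 is a chain here and X3 is conditioned on, so the path is blocked at X3.
Path 2: X2 → X4 → X5
  X4 is a chain here and X4 is conditioned on, so the path is blocked at X4.
All paths are blocked; X2 ⊥ X5 | {X3, X4} holds.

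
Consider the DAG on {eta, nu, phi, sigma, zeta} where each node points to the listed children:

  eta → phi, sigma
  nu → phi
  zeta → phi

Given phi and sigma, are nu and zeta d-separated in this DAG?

No — nu and zeta are not d-separated given {phi, sigma}.

The only undirected path from nu to zeta is:
Path 1: nu → phi ← zeta
  phi is a collider and phi is conditioned on, which opens it — no node blocks this path, so it is active.
Because an active path exists, nu and zeta are not d-separated.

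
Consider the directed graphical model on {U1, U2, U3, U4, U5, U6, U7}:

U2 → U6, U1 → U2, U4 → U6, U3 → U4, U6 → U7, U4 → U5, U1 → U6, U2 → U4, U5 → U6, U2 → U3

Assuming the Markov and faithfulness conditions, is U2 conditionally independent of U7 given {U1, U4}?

We examine all 6 paths between U2 and U7:
Path 1: U2 ← U1 → U6 → U7
  U1 is a fork here and U1 is conditioned on, so the path is blocked at U1.
Path 2: U2 → U4 → U5 → U6 → U7
  U4 is a chain here and U4 is conditioned on, so the path is blocked at U4.
Path 3: U2 → U4 → U6 → U7
  U4 is a chain here and U4 is conditioned on, so the path is blocked at U4.
Path 4: U2 → U3 → U4 → U5 → U6 → U7
  U4 is a chain here and U4 is conditioned on, so the path is blocked at U4.
Path 5: U2 → U3 → U4 → U6 → U7
  U4 is a chain here and U4 is conditioned on, so the path is blocked at U4.
Path 6: U2 → U6 → U7
  U6 is a chain and U6 is not conditioned on — no node blocks this path, so it is active.
Because an active path exists, U2 and U7 are not d-separated.

No — U2 and U7 are not d-separated given {U1, U4}.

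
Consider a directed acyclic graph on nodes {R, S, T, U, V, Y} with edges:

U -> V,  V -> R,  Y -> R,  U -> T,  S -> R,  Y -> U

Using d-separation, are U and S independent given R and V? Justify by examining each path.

We examine all 2 paths between U and S:
Path 1: U → V → R ← S
  V is a chain here and V is conditioned on, so the path is blocked at V.
Path 2: U ← Y → R ← S
  Y is a fork and Y is not conditioned on; R is a collider and R is conditioned on, which opens it — no node blocks this path, so it is active.
Since the path U ← Y → R ← S is active, U and S are not d-separated given {R, V}.

No — U and S are not d-separated given {R, V}.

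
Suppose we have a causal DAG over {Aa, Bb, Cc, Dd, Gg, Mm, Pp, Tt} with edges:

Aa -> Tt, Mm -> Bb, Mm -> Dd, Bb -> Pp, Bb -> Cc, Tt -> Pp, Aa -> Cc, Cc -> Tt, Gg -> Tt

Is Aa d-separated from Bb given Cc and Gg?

No — Aa and Bb are not d-separated given {Cc, Gg}.

4 paths connect Aa and Bb; each must be blocked for d-separation to hold:
  1. Aa → Cc → Tt → Pp ← Bb — Cc:chain[blocks]; Tt:chain[open]; Pp:collider[blocks] ⇒ blocked
  2. Aa → Cc ← Bb — Cc:collider[open] ⇒ active
  3. Aa → Tt ← Cc ← Bb — Tt:collider[blocks]; Cc:chain[blocks] ⇒ blocked
  4. Aa → Tt → Pp ← Bb — Tt:chain[open]; Pp:collider[blocks] ⇒ blocked
Because an active path exists, Aa and Bb are not d-separated.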